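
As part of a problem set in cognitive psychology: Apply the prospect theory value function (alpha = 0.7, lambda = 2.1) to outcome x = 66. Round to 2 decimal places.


Since x = 66 >= 0, use v(x) = x^0.7
66^0.7 = 18.7794
v(66) = 18.78


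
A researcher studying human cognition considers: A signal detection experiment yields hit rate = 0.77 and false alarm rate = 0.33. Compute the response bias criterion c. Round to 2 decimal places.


c = -0.5 * (z(HR) + z(FAR))
z(0.77) = 0.7388
z(0.33) = -0.4399
c = -0.5 * (0.7388 + -0.4399)
= -0.5 * 0.2989
= -0.15


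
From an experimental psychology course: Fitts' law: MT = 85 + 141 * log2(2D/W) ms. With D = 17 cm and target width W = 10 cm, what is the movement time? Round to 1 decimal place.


MT = 85 + 141 * log2(2*17/10)
2D/W = 3.4
log2(3.4) = 1.7655
MT = 85 + 141 * 1.7655
= 333.9 ms


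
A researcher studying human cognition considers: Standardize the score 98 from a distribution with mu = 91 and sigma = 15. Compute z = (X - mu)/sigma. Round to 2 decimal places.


z = (X - mu) / sigma
= (98 - 91) / 15
= 7 / 15
= 0.47


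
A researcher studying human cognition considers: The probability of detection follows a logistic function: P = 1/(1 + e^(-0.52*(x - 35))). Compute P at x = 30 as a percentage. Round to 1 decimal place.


P(x) = 1/(1 + e^(-0.52*(30 - 35)))
Exponent = -0.52 * -5 = 2.6
e^(2.6) = 13.463738
P = 1/(1 + 13.463738) = 0.069138
Percentage = 6.9


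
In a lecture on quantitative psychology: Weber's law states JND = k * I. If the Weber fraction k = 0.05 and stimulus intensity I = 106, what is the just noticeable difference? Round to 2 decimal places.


JND = k * I
JND = 0.05 * 106
= 5.30


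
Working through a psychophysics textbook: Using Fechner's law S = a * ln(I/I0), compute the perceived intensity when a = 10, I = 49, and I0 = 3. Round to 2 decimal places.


S = 10 * ln(49/3)
I/I0 = 16.333333
ln(16.333333) = 2.7932
S = 10 * 2.7932
= 27.93


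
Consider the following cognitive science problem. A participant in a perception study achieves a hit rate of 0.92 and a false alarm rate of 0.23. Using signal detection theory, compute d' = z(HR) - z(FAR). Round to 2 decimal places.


d' = z(HR) - z(FAR)
z(0.92) = 1.4051
z(0.23) = -0.7388
d' = 1.4051 - -0.7388
= 2.14


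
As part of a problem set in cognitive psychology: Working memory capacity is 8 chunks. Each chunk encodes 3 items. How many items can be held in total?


Total items = chunks * items_per_chunk
= 8 * 3
= 24


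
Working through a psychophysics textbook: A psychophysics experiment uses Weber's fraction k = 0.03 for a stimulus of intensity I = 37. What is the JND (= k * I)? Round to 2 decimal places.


JND = k * I
JND = 0.03 * 37
= 1.11


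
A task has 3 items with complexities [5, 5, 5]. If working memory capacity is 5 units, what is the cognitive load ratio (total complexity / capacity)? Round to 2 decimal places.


Total complexity = 5 + 5 + 5 = 15
Load = total / capacity = 15 / 5
= 3.00


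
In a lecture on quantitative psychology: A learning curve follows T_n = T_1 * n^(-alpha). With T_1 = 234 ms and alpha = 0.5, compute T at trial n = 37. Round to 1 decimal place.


T_n = 234 * 37^(-0.5)
37^(-0.5) = 0.164399
T_n = 234 * 0.164399
= 38.5 ms


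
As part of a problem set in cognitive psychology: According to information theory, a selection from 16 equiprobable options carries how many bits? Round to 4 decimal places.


H = log2(n)
H = log2(16)
= 4.0000


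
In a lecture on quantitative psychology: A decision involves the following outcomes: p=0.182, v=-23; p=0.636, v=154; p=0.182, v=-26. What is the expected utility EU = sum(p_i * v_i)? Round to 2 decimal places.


EU = sum(p_i * v_i)
0.182 * -23 = -4.186
0.636 * 154 = 97.944
0.182 * -26 = -4.732
EU = -4.186 + 97.944 + -4.732
= 89.03


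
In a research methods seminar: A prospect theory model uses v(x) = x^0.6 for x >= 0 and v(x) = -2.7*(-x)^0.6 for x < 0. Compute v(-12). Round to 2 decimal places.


Since x = -12 < 0, use v(x) = -lambda*(-x)^alpha
(-x) = 12
12^0.6 = 4.4413
v(-12) = -2.7 * 4.4413
= -11.99


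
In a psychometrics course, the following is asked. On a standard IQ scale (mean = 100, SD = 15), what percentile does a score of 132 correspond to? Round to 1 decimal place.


z = (IQ - mean) / SD
z = (132 - 100) / 15 = 2.1333
Percentile = Phi(2.1333) * 100
Phi(2.1333) = 0.98355
= 98.4


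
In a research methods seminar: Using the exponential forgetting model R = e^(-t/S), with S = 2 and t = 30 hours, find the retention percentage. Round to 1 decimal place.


R = e^(-t/S)
-t/S = -30/2 = -15.0
R = e^(-15.0) = 0.0
Percentage = 0.0 * 100
= 0.0


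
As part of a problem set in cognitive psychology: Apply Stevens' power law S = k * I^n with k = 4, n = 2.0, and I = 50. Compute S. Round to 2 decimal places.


S = 4 * 50^2.0
50^2.0 = 2500.0
S = 4 * 2500.0
= 10000.00


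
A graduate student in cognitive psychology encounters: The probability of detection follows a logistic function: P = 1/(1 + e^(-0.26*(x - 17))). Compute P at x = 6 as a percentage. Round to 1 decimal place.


P(x) = 1/(1 + e^(-0.26*(6 - 17)))
Exponent = -0.26 * -11 = 2.86
e^(2.86) = 17.461527
P = 1/(1 + 17.461527) = 0.054167
Percentage = 5.4


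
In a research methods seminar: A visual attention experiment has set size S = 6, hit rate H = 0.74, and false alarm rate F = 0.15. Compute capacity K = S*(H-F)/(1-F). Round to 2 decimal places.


K = S * (H - F) / (1 - F)
H - F = 0.59
1 - F = 0.85
K = 6 * 0.59 / 0.85
= 4.16


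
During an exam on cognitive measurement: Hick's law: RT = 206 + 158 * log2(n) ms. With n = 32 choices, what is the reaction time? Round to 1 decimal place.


RT = 206 + 158 * log2(32)
log2(32) = 5.0
RT = 206 + 158 * 5.0
= 206 + 790.0
= 996.0 ms


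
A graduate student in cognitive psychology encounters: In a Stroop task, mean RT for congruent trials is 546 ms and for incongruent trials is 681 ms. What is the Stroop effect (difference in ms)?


Stroop effect = RT(incongruent) - RT(congruent)
= 681 - 546
= 135 ms


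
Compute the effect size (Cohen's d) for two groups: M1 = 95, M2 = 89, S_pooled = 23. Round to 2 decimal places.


Cohen's d = (M1 - M2) / S_pooled
= (95 - 89) / 23
= 6 / 23
= 0.26


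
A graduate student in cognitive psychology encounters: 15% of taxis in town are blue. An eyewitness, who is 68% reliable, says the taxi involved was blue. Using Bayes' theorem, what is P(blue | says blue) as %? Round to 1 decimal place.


P(blue | says blue) = P(says blue | blue)*P(blue) / [P(says blue | blue)*P(blue) + P(says blue | not blue)*P(not blue)]
Numerator = 0.68 * 0.15 = 0.102
False identification = 0.32 * 0.85 = 0.272
P = 0.102 / (0.102 + 0.272)
= 0.102 / 0.374
As percentage = 27.3


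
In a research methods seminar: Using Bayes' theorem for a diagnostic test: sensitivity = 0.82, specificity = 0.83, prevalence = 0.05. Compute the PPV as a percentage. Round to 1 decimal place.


PPV = (sens * prev) / (sens * prev + (1-spec) * (1-prev))
Numerator = 0.82 * 0.05 = 0.041
P(positive and no disease) = (1 - spec) * (1 - prev) = (1 - 0.83) * (1 - 0.05) = 0.1615
Denominator = 0.041 + 0.1615 = 0.2025
PPV = 0.041 / 0.2025 = 0.202469
As percentage = 20.2


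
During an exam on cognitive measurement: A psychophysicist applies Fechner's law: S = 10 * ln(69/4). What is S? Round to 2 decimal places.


S = 10 * ln(69/4)
I/I0 = 17.25
ln(17.25) = 2.8478
S = 10 * 2.8478
= 28.48


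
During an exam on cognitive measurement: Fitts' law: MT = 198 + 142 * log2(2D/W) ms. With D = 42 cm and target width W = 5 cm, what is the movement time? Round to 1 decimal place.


MT = 198 + 142 * log2(2*42/5)
2D/W = 16.8
log2(16.8) = 4.0704
MT = 198 + 142 * 4.0704
= 776.0 ms


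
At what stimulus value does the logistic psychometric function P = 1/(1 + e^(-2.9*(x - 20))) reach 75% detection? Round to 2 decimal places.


At P = 0.75: 0.75 = 1/(1 + e^(-k*(x-x0)))
Solving: e^(-k*(x-x0)) = 1/3
x = x0 + ln(3)/k
ln(3) = 1.0986
x = 20 + 1.0986/2.9
= 20 + 0.3788
= 20.38


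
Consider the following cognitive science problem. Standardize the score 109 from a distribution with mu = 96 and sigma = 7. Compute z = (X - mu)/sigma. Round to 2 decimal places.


z = (X - mu) / sigma
= (109 - 96) / 7
= 13 / 7
= 1.86


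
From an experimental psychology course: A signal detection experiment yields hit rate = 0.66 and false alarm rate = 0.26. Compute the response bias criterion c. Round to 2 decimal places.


c = -0.5 * (z(HR) + z(FAR))
z(0.66) = 0.4125
z(0.26) = -0.6433
c = -0.5 * (0.4125 + -0.6433)
= -0.5 * -0.2308
= 0.12


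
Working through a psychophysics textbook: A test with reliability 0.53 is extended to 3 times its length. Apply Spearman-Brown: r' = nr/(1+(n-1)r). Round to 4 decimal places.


r_new = n*r / (1 + (n-1)*r)
Numerator = 3 * 0.53 = 1.59
Denominator = 1 + 2 * 0.53 = 2.06
r_new = 1.59 / 2.06
= 0.7718


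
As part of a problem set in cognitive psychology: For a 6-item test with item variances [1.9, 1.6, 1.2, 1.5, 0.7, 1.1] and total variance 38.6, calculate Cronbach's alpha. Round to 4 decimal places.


alpha = (k/(k-1)) * (1 - sum(s_i^2)/s_total^2)
sum(item variances) = 8.0
k/(k-1) = 6/5 = 1.2
1 - 8.0/38.6 = 1 - 0.207254 = 0.792746
alpha = 1.2 * 0.792746
= 0.9513


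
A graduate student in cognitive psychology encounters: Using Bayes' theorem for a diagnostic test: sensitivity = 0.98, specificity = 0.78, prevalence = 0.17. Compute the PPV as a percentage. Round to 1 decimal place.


PPV = (sens * prev) / (sens * prev + (1-spec) * (1-prev))
Numerator = 0.98 * 0.17 = 0.1666
P(positive and no disease) = (1 - spec) * (1 - prev) = (1 - 0.78) * (1 - 0.17) = 0.1826
Denominator = 0.1666 + 0.1826 = 0.3492
PPV = 0.1666 / 0.3492 = 0.47709
As percentage = 47.7


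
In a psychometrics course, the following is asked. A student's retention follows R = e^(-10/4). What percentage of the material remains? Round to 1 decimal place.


R = e^(-t/S)
-t/S = -10/4 = -2.5
R = e^(-2.5) = 0.082085
Percentage = 0.082085 * 100
= 8.2


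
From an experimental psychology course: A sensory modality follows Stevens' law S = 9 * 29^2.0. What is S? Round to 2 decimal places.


S = 9 * 29^2.0
29^2.0 = 841.0
S = 9 * 841.0
= 7569.00


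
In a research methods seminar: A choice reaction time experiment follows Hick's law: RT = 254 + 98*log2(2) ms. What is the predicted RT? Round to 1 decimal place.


RT = 254 + 98 * log2(2)
log2(2) = 1.0
RT = 254 + 98 * 1.0
= 254 + 98.0
= 352.0 ms


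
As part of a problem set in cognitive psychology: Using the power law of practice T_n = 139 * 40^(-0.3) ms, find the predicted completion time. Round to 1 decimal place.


T_n = 139 * 40^(-0.3)
40^(-0.3) = 0.33066
T_n = 139 * 0.33066
= 46.0 ms


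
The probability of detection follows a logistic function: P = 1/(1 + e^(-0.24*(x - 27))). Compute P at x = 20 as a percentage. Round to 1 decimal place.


P(x) = 1/(1 + e^(-0.24*(20 - 27)))
Exponent = -0.24 * -7 = 1.68
e^(1.68) = 5.365556
P = 1/(1 + 5.365556) = 0.157095
Percentage = 15.7


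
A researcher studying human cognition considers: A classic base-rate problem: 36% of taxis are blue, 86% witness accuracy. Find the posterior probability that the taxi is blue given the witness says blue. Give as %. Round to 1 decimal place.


P(blue | says blue) = P(says blue | blue)*P(blue) / [P(says blue | blue)*P(blue) + P(says blue | not blue)*P(not blue)]
Numerator = 0.86 * 0.36 = 0.3096
False identification = 0.14 * 0.64 = 0.0896
P = 0.3096 / (0.3096 + 0.0896)
= 0.3096 / 0.3992
As percentage = 77.6


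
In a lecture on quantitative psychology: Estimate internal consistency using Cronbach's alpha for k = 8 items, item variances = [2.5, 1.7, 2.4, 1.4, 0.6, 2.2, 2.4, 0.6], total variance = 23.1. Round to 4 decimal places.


alpha = (k/(k-1)) * (1 - sum(s_i^2)/s_total^2)
sum(item variances) = 13.8
k/(k-1) = 8/7 = 1.142857
1 - 13.8/23.1 = 1 - 0.597403 = 0.402597
alpha = 1.142857 * 0.402597
= 0.4601


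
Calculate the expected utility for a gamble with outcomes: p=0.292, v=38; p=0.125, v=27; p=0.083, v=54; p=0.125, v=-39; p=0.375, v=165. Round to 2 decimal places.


EU = sum(p_i * v_i)
0.292 * 38 = 11.096
0.125 * 27 = 3.375
0.083 * 54 = 4.482
0.125 * -39 = -4.875
0.375 * 165 = 61.875
EU = 11.096 + 3.375 + 4.482 + -4.875 + 61.875
= 75.95


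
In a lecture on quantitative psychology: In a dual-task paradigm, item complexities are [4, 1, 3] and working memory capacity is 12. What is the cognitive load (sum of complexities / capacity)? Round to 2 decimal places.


Total complexity = 4 + 1 + 3 = 8
Load = total / capacity = 8 / 12
= 0.67


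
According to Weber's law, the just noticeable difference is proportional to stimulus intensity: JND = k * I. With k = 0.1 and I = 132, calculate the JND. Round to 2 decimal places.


JND = k * I
JND = 0.1 * 132
= 13.20


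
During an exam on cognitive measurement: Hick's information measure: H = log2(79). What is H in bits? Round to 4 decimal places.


H = log2(n)
H = log2(79)
= 6.3038


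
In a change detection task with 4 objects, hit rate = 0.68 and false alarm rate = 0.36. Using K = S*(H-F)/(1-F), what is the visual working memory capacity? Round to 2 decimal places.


K = S * (H - F) / (1 - F)
H - F = 0.32
1 - F = 0.64
K = 4 * 0.32 / 0.64
= 2.00


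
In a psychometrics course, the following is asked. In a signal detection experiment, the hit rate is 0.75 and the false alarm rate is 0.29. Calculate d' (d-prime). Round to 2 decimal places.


d' = z(HR) - z(FAR)
z(0.75) = 0.6745
z(0.29) = -0.5534
d' = 0.6745 - -0.5534
= 1.23


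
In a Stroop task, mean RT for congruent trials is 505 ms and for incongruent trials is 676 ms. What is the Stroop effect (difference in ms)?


Stroop effect = RT(incongruent) - RT(congruent)
= 676 - 505
= 171 ms


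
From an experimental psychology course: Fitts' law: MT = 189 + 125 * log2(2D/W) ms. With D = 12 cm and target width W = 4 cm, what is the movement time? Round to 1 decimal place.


MT = 189 + 125 * log2(2*12/4)
2D/W = 6.0
log2(6.0) = 2.585
MT = 189 + 125 * 2.585
= 512.1 ms


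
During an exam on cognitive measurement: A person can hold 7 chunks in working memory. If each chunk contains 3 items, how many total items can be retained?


Total items = chunks * items_per_chunk
= 7 * 3
= 21


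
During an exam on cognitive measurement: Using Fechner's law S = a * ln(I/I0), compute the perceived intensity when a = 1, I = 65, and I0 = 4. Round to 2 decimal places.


S = 1 * ln(65/4)
I/I0 = 16.25
ln(16.25) = 2.7881
S = 1 * 2.7881
= 2.79


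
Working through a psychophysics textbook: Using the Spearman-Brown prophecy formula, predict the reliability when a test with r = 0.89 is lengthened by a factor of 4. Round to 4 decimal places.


r_new = n*r / (1 + (n-1)*r)
Numerator = 4 * 0.89 = 3.56
Denominator = 1 + 3 * 0.89 = 3.67
r_new = 3.56 / 3.67
= 0.9700


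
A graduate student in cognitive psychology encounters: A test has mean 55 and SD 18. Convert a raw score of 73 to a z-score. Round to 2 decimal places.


z = (X - mu) / sigma
= (73 - 55) / 18
= 18 / 18
= 1.00


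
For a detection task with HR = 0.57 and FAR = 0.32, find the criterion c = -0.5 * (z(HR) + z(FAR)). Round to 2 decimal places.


c = -0.5 * (z(HR) + z(FAR))
z(0.57) = 0.1764
z(0.32) = -0.4677
c = -0.5 * (0.1764 + -0.4677)
= -0.5 * -0.2913
= 0.15


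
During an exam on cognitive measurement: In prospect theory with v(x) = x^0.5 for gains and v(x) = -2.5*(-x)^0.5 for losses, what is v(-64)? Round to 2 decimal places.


Since x = -64 < 0, use v(x) = -lambda*(-x)^alpha
(-x) = 64
64^0.5 = 8.0
v(-64) = -2.5 * 8.0
= -20.00


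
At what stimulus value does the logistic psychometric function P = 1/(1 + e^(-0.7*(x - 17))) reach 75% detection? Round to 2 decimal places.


At P = 0.75: 0.75 = 1/(1 + e^(-k*(x-x0)))
Solving: e^(-k*(x-x0)) = 1/3
x = x0 + ln(3)/k
ln(3) = 1.0986
x = 17 + 1.0986/0.7
= 17 + 1.5694
= 18.57


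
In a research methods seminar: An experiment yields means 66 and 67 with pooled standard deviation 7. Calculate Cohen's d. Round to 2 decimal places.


Cohen's d = (M1 - M2) / S_pooled
= (66 - 67) / 7
= -1 / 7
= -0.14


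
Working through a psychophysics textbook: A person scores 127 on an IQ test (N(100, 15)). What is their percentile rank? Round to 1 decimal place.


z = (IQ - mean) / SD
z = (127 - 100) / 15 = 1.8
Percentile = Phi(1.8) * 100
Phi(1.8) = 0.96407
= 96.4


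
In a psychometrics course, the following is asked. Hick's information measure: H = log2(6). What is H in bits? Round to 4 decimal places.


H = log2(n)
H = log2(6)
= 2.5850


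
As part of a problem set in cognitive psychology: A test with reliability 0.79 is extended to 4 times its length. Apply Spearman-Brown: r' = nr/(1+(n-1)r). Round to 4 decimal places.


r_new = n*r / (1 + (n-1)*r)
Numerator = 4 * 0.79 = 3.16
Denominator = 1 + 3 * 0.79 = 3.37
r_new = 3.16 / 3.37
= 0.9377


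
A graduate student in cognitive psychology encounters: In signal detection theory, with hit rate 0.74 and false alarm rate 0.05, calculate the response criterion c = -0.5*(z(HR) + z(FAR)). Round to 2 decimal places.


c = -0.5 * (z(HR) + z(FAR))
z(0.74) = 0.6433
z(0.05) = -1.6449
c = -0.5 * (0.6433 + -1.6449)
= -0.5 * -1.0016
= 0.50


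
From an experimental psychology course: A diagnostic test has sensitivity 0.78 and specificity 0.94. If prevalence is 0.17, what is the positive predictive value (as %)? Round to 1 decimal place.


PPV = (sens * prev) / (sens * prev + (1-spec) * (1-prev))
Numerator = 0.78 * 0.17 = 0.1326
P(positive and no disease) = (1 - spec) * (1 - prev) = (1 - 0.94) * (1 - 0.17) = 0.0498
Denominator = 0.1326 + 0.0498 = 0.1824
PPV = 0.1326 / 0.1824 = 0.726974
As percentage = 72.7


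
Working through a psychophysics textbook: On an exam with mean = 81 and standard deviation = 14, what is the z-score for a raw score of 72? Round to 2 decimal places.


z = (X - mu) / sigma
= (72 - 81) / 14
= -9 / 14
= -0.64


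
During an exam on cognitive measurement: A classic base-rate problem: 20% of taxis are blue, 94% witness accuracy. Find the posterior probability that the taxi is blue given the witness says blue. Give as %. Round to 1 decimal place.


P(blue | says blue) = P(says blue | blue)*P(blue) / [P(says blue | blue)*P(blue) + P(says blue | not blue)*P(not blue)]
Numerator = 0.94 * 0.2 = 0.188
False identification = 0.06 * 0.8 = 0.048
P = 0.188 / (0.188 + 0.048)
= 0.188 / 0.236
As percentage = 79.7


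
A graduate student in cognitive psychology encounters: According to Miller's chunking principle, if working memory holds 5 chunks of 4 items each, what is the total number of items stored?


Total items = chunks * items_per_chunk
= 5 * 4
= 20


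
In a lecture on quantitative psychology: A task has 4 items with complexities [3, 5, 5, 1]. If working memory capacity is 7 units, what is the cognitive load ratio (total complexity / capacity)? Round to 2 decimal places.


Total complexity = 3 + 5 + 5 + 1 = 14
Load = total / capacity = 14 / 7
= 2.00


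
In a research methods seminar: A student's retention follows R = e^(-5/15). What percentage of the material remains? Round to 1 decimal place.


R = e^(-t/S)
-t/S = -5/15 = -0.333333
R = e^(-0.333333) = 0.716532
Percentage = 0.716532 * 100
= 71.7


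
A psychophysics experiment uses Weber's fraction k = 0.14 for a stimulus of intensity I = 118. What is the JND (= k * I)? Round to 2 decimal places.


JND = k * I
JND = 0.14 * 118
= 16.52


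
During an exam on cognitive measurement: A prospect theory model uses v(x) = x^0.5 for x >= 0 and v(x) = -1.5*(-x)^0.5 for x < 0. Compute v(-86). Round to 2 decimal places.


Since x = -86 < 0, use v(x) = -lambda*(-x)^alpha
(-x) = 86
86^0.5 = 9.2736
v(-86) = -1.5 * 9.2736
= -13.91


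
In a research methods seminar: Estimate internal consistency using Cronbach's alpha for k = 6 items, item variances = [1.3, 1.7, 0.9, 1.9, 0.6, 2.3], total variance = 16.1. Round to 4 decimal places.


alpha = (k/(k-1)) * (1 - sum(s_i^2)/s_total^2)
sum(item variances) = 8.7
k/(k-1) = 6/5 = 1.2
1 - 8.7/16.1 = 1 - 0.540373 = 0.459627
alpha = 1.2 * 0.459627
= 0.5516


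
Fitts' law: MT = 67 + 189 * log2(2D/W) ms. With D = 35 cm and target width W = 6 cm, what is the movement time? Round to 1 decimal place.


MT = 67 + 189 * log2(2*35/6)
2D/W = 11.666667
log2(11.666667) = 3.5443
MT = 67 + 189 * 3.5443
= 736.9 ms


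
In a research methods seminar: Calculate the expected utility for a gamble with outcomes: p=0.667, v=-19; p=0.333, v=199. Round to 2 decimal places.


EU = sum(p_i * v_i)
0.667 * -19 = -12.673
0.333 * 199 = 66.267
EU = -12.673 + 66.267
= 53.59


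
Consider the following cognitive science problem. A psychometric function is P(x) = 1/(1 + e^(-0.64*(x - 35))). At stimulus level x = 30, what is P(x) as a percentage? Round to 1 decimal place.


P(x) = 1/(1 + e^(-0.64*(30 - 35)))
Exponent = -0.64 * -5 = 3.2
e^(3.2) = 24.53253
P = 1/(1 + 24.53253) = 0.039166
Percentage = 3.9


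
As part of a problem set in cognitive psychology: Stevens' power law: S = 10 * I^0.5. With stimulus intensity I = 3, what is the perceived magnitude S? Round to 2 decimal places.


S = 10 * 3^0.5
3^0.5 = 1.7321
S = 10 * 1.7321
= 17.32


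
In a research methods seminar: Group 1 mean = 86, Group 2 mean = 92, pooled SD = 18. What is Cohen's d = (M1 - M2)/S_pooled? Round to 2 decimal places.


Cohen's d = (M1 - M2) / S_pooled
= (86 - 92) / 18
= -6 / 18
= -0.33


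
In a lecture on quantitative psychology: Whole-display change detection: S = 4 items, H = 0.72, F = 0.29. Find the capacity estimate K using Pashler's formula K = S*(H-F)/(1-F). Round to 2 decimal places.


K = S * (H - F) / (1 - F)
H - F = 0.43
1 - F = 0.71
K = 4 * 0.43 / 0.71
= 2.42


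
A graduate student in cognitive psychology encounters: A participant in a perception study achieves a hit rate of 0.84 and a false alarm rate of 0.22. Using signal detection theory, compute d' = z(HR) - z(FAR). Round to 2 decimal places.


d' = z(HR) - z(FAR)
z(0.84) = 0.9945
z(0.22) = -0.7722
d' = 0.9945 - -0.7722
= 1.77


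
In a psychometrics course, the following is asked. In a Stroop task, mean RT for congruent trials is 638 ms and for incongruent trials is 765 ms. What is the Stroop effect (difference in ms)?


Stroop effect = RT(incongruent) - RT(congruent)
= 765 - 638
= 127 ms


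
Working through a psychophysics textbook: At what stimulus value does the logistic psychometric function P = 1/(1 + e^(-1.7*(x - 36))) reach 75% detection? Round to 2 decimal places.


At P = 0.75: 0.75 = 1/(1 + e^(-k*(x-x0)))
Solving: e^(-k*(x-x0)) = 1/3
x = x0 + ln(3)/k
ln(3) = 1.0986
x = 36 + 1.0986/1.7
= 36 + 0.6462
= 36.65


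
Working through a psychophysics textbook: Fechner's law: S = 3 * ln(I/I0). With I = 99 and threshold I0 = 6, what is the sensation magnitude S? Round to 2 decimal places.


S = 3 * ln(99/6)
I/I0 = 16.5
ln(16.5) = 2.8034
S = 3 * 2.8034
= 8.41


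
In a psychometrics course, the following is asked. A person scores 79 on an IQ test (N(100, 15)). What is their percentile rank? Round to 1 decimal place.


z = (IQ - mean) / SD
z = (79 - 100) / 15 = -1.4
Percentile = Phi(-1.4) * 100
Phi(-1.4) = 0.080757
= 8.1


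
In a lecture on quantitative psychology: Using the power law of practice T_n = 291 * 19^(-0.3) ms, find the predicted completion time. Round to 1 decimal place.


T_n = 291 * 19^(-0.3)
19^(-0.3) = 0.413403
T_n = 291 * 0.413403
= 120.3 ms


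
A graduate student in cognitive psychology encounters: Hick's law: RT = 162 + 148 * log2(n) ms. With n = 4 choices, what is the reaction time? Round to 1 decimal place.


RT = 162 + 148 * log2(4)
log2(4) = 2.0
RT = 162 + 148 * 2.0
= 162 + 296.0
= 458.0 ms


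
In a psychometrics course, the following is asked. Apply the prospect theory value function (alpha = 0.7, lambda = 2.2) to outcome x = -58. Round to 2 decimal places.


Since x = -58 < 0, use v(x) = -lambda*(-x)^alpha
(-x) = 58
58^0.7 = 17.1554
v(-58) = -2.2 * 17.1554
= -37.74


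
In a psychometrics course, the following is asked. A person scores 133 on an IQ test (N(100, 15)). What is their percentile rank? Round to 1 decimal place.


z = (IQ - mean) / SD
z = (133 - 100) / 15 = 2.2
Percentile = Phi(2.2) * 100
Phi(2.2) = 0.986097
= 98.6


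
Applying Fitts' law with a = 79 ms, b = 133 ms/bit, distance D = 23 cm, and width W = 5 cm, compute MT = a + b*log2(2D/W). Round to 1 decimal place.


MT = 79 + 133 * log2(2*23/5)
2D/W = 9.2
log2(9.2) = 3.2016
MT = 79 + 133 * 3.2016
= 504.8 ms


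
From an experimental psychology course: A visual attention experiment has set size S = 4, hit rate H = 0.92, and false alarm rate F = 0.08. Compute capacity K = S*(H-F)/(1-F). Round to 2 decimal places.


K = S * (H - F) / (1 - F)
H - F = 0.84
1 - F = 0.92
K = 4 * 0.84 / 0.92
= 3.65


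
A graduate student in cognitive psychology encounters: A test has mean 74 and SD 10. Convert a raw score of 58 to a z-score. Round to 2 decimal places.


z = (X - mu) / sigma
= (58 - 74) / 10
= -16 / 10
= -1.60


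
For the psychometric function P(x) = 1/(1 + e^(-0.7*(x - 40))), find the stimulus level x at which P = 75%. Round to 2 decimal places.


At P = 0.75: 0.75 = 1/(1 + e^(-k*(x-x0)))
Solving: e^(-k*(x-x0)) = 1/3
x = x0 + ln(3)/k
ln(3) = 1.0986
x = 40 + 1.0986/0.7
= 40 + 1.5694
= 41.57


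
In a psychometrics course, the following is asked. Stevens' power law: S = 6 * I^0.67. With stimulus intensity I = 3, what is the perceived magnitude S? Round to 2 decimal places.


S = 6 * 3^0.67
3^0.67 = 2.0877
S = 6 * 2.0877
= 12.53


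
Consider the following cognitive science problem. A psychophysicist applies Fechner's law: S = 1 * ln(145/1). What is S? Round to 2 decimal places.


S = 1 * ln(145/1)
I/I0 = 145.0
ln(145.0) = 4.9767
S = 1 * 4.9767
= 4.98


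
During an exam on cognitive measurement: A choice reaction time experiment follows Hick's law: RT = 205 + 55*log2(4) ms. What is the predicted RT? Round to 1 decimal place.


RT = 205 + 55 * log2(4)
log2(4) = 2.0
RT = 205 + 55 * 2.0
= 205 + 110.0
= 315.0 ms


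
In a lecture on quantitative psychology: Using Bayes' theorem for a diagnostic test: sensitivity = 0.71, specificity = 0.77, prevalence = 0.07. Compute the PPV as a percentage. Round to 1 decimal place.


PPV = (sens * prev) / (sens * prev + (1-spec) * (1-prev))
Numerator = 0.71 * 0.07 = 0.0497
P(positive and no disease) = (1 - spec) * (1 - prev) = (1 - 0.77) * (1 - 0.07) = 0.2139
Denominator = 0.0497 + 0.2139 = 0.2636
PPV = 0.0497 / 0.2636 = 0.188543
As percentage = 18.9


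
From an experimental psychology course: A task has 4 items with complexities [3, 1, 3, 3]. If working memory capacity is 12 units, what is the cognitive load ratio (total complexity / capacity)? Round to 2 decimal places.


Total complexity = 3 + 1 + 3 + 3 = 10
Load = total / capacity = 10 / 12
= 0.83


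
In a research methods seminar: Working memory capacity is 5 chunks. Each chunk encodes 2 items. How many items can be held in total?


Total items = chunks * items_per_chunk
= 5 * 2
= 10


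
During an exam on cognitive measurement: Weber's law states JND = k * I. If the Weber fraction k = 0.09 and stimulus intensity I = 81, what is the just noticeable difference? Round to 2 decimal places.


JND = k * I
JND = 0.09 * 81
= 7.29


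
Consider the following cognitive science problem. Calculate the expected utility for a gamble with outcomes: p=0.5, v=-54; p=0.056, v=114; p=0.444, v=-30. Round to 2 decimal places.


EU = sum(p_i * v_i)
0.5 * -54 = -27.0
0.056 * 114 = 6.384
0.444 * -30 = -13.32
EU = -27.0 + 6.384 + -13.32
= -33.94


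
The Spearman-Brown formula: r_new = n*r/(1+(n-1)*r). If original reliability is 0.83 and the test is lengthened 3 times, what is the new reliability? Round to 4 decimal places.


r_new = n*r / (1 + (n-1)*r)
Numerator = 3 * 0.83 = 2.49
Denominator = 1 + 2 * 0.83 = 2.66
r_new = 2.49 / 2.66
= 0.9361


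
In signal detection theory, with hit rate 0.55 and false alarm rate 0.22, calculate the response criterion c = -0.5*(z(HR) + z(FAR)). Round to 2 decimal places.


c = -0.5 * (z(HR) + z(FAR))
z(0.55) = 0.1257
z(0.22) = -0.7722
c = -0.5 * (0.1257 + -0.7722)
= -0.5 * -0.6465
= 0.32


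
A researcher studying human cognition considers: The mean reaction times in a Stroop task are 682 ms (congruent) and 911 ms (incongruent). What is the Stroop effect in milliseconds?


Stroop effect = RT(incongruent) - RT(congruent)
= 911 - 682
= 229 ms


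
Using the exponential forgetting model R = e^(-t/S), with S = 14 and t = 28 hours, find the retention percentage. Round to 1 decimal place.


R = e^(-t/S)
-t/S = -28/14 = -2.0
R = e^(-2.0) = 0.135335
Percentage = 0.135335 * 100
= 13.5


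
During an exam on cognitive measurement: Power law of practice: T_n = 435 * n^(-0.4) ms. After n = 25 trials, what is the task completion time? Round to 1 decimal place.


T_n = 435 * 25^(-0.4)
25^(-0.4) = 0.275946
T_n = 435 * 0.275946
= 120.0 ms


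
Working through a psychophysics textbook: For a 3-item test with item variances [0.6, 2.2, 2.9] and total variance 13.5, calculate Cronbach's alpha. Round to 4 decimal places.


alpha = (k/(k-1)) * (1 - sum(s_i^2)/s_total^2)
sum(item variances) = 5.7
k/(k-1) = 3/2 = 1.5
1 - 5.7/13.5 = 1 - 0.422222 = 0.577778
alpha = 1.5 * 0.577778
= 0.8667


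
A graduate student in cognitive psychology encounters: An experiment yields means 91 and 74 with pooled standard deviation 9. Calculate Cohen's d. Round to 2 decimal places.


Cohen's d = (M1 - M2) / S_pooled
= (91 - 74) / 9
= 17 / 9
= 1.89


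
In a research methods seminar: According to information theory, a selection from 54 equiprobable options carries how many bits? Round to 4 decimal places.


H = log2(n)
H = log2(54)
= 5.7549


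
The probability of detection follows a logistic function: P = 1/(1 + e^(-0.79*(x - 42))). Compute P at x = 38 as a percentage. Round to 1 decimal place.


P(x) = 1/(1 + e^(-0.79*(38 - 42)))
Exponent = -0.79 * -4 = 3.16
e^(3.16) = 23.570596
P = 1/(1 + 23.570596) = 0.040699
Percentage = 4.1


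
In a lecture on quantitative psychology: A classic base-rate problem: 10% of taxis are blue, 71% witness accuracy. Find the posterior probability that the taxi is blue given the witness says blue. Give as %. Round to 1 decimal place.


P(blue | says blue) = P(says blue | blue)*P(blue) / [P(says blue | blue)*P(blue) + P(says blue | not blue)*P(not blue)]
Numerator = 0.71 * 0.1 = 0.071
False identification = 0.29 * 0.9 = 0.261
P = 0.071 / (0.071 + 0.261)
= 0.071 / 0.332
As percentage = 21.4


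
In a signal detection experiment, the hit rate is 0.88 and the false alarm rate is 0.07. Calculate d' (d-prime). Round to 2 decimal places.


d' = z(HR) - z(FAR)
z(0.88) = 1.175
z(0.07) = -1.4758
d' = 1.175 - -1.4758
= 2.65


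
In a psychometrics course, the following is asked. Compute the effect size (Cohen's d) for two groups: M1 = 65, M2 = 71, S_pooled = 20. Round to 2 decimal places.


Cohen's d = (M1 - M2) / S_pooled
= (65 - 71) / 20
= -6 / 20
= -0.30


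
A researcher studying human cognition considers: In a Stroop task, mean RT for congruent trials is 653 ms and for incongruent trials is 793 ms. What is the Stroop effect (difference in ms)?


Stroop effect = RT(incongruent) - RT(congruent)
= 793 - 653
= 140 ms


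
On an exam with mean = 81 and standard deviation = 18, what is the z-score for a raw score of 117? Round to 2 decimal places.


z = (X - mu) / sigma
= (117 - 81) / 18
= 36 / 18
= 2.00


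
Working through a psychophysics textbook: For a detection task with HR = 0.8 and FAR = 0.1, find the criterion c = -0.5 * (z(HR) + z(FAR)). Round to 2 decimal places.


c = -0.5 * (z(HR) + z(FAR))
z(0.8) = 0.8416
z(0.1) = -1.2816
c = -0.5 * (0.8416 + -1.2816)
= -0.5 * -0.44
= 0.22


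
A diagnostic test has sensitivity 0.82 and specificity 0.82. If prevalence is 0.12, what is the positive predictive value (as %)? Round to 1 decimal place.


PPV = (sens * prev) / (sens * prev + (1-spec) * (1-prev))
Numerator = 0.82 * 0.12 = 0.0984
P(positive and no disease) = (1 - spec) * (1 - prev) = (1 - 0.82) * (1 - 0.12) = 0.1584
Denominator = 0.0984 + 0.1584 = 0.2568
PPV = 0.0984 / 0.2568 = 0.383178
As percentage = 38.3


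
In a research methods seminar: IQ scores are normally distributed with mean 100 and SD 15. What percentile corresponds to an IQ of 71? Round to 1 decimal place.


z = (IQ - mean) / SD
z = (71 - 100) / 15 = -1.9333
Percentile = Phi(-1.9333) * 100
Phi(-1.9333) = 0.0266
= 2.7


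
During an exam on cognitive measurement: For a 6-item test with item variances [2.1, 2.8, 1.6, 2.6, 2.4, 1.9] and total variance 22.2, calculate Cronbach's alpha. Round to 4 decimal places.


alpha = (k/(k-1)) * (1 - sum(s_i^2)/s_total^2)
sum(item variances) = 13.4
k/(k-1) = 6/5 = 1.2
1 - 13.4/22.2 = 1 - 0.603604 = 0.396396
alpha = 1.2 * 0.396396
= 0.4757


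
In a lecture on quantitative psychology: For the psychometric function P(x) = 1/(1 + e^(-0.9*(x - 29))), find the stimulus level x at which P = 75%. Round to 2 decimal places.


At P = 0.75: 0.75 = 1/(1 + e^(-k*(x-x0)))
Solving: e^(-k*(x-x0)) = 1/3
x = x0 + ln(3)/k
ln(3) = 1.0986
x = 29 + 1.0986/0.9
= 29 + 1.2207
= 30.22


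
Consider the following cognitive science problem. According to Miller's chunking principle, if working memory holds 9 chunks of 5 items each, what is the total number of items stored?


Total items = chunks * items_per_chunk
= 9 * 5
= 45


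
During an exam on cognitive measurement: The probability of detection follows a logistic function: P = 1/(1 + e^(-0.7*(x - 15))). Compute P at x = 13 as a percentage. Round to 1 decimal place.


P(x) = 1/(1 + e^(-0.7*(13 - 15)))
Exponent = -0.7 * -2 = 1.4
e^(1.4) = 4.0552
P = 1/(1 + 4.0552) = 0.197816
Percentage = 19.8


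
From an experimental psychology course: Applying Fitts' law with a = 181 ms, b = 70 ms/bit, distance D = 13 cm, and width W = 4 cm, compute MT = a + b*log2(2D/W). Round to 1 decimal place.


MT = 181 + 70 * log2(2*13/4)
2D/W = 6.5
log2(6.5) = 2.7004
MT = 181 + 70 * 2.7004
= 370.0 ms


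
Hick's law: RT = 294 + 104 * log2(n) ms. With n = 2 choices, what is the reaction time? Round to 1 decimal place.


RT = 294 + 104 * log2(2)
log2(2) = 1.0
RT = 294 + 104 * 1.0
= 294 + 104.0
= 398.0 ms


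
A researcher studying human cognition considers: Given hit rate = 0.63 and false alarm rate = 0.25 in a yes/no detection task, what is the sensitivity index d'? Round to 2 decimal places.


d' = z(HR) - z(FAR)
z(0.63) = 0.3319
z(0.25) = -0.6745
d' = 0.3319 - -0.6745
= 1.01


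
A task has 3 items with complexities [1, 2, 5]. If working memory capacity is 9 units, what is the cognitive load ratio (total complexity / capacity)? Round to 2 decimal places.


Total complexity = 1 + 2 + 5 = 8
Load = total / capacity = 8 / 9
= 0.89


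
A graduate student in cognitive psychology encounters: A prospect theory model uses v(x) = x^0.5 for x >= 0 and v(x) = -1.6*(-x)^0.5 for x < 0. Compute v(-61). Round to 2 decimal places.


Since x = -61 < 0, use v(x) = -lambda*(-x)^alpha
(-x) = 61
61^0.5 = 7.8102
v(-61) = -1.6 * 7.8102
= -12.50


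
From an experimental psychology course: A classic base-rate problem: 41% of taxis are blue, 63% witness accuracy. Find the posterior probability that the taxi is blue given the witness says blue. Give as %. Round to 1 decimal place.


P(blue | says blue) = P(says blue | blue)*P(blue) / [P(says blue | blue)*P(blue) + P(says blue | not blue)*P(not blue)]
Numerator = 0.63 * 0.41 = 0.2583
False identification = 0.37 * 0.59 = 0.2183
P = 0.2583 / (0.2583 + 0.2183)
= 0.2583 / 0.4766
As percentage = 54.2


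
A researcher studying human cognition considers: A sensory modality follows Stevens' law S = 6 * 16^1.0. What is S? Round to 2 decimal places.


S = 6 * 16^1.0
16^1.0 = 16.0
S = 6 * 16.0
= 96.00


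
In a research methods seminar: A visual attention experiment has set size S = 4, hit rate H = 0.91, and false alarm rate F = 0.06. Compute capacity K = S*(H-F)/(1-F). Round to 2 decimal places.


K = S * (H - F) / (1 - F)
H - F = 0.85
1 - F = 0.94
K = 4 * 0.85 / 0.94
= 3.62


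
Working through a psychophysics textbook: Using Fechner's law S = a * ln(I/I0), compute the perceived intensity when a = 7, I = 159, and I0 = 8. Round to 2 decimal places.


S = 7 * ln(159/8)
I/I0 = 19.875
ln(19.875) = 2.9895
S = 7 * 2.9895
= 20.93


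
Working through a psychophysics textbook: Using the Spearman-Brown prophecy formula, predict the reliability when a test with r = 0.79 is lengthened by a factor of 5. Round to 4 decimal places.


r_new = n*r / (1 + (n-1)*r)
Numerator = 5 * 0.79 = 3.95
Denominator = 1 + 4 * 0.79 = 4.16
r_new = 3.95 / 4.16
= 0.9495


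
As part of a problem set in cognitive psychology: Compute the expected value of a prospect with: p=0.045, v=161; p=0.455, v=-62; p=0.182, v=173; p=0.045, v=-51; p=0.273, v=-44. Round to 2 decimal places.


EU = sum(p_i * v_i)
0.045 * 161 = 7.245
0.455 * -62 = -28.21
0.182 * 173 = 31.486
0.045 * -51 = -2.295
0.273 * -44 = -12.012
EU = 7.245 + -28.21 + 31.486 + -2.295 + -12.012
= -3.79


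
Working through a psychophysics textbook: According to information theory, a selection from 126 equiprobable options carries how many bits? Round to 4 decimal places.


H = log2(n)
H = log2(126)
= 6.9773


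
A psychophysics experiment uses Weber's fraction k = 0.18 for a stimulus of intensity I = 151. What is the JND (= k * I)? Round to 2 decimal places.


JND = k * I
JND = 0.18 * 151
= 27.18


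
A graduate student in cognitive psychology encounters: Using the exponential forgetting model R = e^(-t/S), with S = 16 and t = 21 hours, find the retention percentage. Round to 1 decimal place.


R = e^(-t/S)
-t/S = -21/16 = -1.3125
R = e^(-1.3125) = 0.269146
Percentage = 0.269146 * 100
= 26.9


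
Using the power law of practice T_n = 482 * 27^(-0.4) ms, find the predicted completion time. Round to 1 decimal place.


T_n = 482 * 27^(-0.4)
27^(-0.4) = 0.267581
T_n = 482 * 0.267581
= 129.0 ms


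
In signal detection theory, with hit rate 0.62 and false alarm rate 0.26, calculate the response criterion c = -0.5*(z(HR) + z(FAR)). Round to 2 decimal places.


c = -0.5 * (z(HR) + z(FAR))
z(0.62) = 0.3055
z(0.26) = -0.6433
c = -0.5 * (0.3055 + -0.6433)
= -0.5 * -0.3378
= 0.17


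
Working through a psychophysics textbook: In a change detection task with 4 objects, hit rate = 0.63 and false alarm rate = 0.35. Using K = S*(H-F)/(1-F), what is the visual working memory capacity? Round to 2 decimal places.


K = S * (H - F) / (1 - F)
H - F = 0.28
1 - F = 0.65
K = 4 * 0.28 / 0.65
= 1.72


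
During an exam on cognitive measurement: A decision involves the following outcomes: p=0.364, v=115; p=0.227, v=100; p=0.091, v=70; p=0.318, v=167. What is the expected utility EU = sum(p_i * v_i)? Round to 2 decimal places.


EU = sum(p_i * v_i)
0.364 * 115 = 41.86
0.227 * 100 = 22.7
0.091 * 70 = 6.37
0.318 * 167 = 53.106
EU = 41.86 + 22.7 + 6.37 + 53.106
= 124.04


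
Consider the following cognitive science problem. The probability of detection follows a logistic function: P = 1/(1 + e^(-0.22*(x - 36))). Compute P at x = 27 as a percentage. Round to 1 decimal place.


P(x) = 1/(1 + e^(-0.22*(27 - 36)))
Exponent = -0.22 * -9 = 1.98
e^(1.98) = 7.242743
P = 1/(1 + 7.242743) = 0.121319
Percentage = 12.1


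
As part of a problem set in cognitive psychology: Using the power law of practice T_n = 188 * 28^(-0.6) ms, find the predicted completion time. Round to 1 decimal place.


T_n = 188 * 28^(-0.6)
28^(-0.6) = 0.135427
T_n = 188 * 0.135427
= 25.5 ms


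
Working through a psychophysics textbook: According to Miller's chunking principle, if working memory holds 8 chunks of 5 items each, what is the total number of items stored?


Total items = chunks * items_per_chunk
= 8 * 5
= 40
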